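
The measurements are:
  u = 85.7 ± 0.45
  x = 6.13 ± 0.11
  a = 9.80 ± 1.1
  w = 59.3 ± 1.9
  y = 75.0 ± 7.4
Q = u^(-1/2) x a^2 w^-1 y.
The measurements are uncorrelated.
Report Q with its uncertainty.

80.4 ± 19.9

Relative error in a monomial: (δQ/Q)² = Σ (nᵢ · δxᵢ/xᵢ)².
  (−½·δu/u)² = (-0.5×0.00525)² = 6.89e-06;  (1·δx/x)² = (1×0.0179)² = 0.000322;  (2·δa/a)² = (2×0.112)² = 0.0504;  (-1·δw/w)² = (-1×0.0320)² = 0.00103;  (1·δy/y)² = (1×0.0987)² = 0.00974
δQ/Q = √(0.0615) = 0.248
Q = 80.4, so δQ = 0.248 × 80.4 = 19.9.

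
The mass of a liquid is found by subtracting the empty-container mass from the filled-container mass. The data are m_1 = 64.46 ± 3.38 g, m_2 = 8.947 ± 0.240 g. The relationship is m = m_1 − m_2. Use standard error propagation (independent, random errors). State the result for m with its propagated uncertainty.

m is a linear combination, so absolute uncertainties add in quadrature:
  (δm_1)² = 11.4;  (δm_2)² = 0.0576
δm = √(11.5) = 3.39 g
m = 55.51 g.

55.51 ± 3.39 g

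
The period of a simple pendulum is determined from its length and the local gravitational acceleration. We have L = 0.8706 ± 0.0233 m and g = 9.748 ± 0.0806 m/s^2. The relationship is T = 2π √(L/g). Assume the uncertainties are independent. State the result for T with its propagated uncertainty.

1.878 ± 0.0263 s

Relative error in a monomial: (δT/T)² = Σ (nᵢ · δxᵢ/xᵢ)².
  (½·δL/L)² = (0.5×0.0268)² = 0.000179;  (−½·δg/g)² = (-0.5×0.00827)² = 1.71e-05
δT/T = √(0.000196) = 0.0140
T = 1.878 s, so δT = 0.0140 × 1.878 = 0.0263 s.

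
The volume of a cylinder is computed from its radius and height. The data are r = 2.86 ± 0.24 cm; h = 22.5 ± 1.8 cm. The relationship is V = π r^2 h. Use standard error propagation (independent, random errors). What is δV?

107 cm^3

Since V is a product/quotient, work with relative uncertainties:
  (2·δr/r)² = (2×0.0839)² = 0.0282;  (1·δh/h)² = (1×0.0800)² = 0.00640
δV/V = √(0.0346) = 0.186
V = 578 cm^3, so δV = 0.186 × 578 = 107 cm^3.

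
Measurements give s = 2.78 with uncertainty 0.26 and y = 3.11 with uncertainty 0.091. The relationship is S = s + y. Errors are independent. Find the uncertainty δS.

0.275

S is a linear combination, so absolute uncertainties add in quadrature:
  (δs)² = 0.0676;  (δy)² = 0.00828
δS = √(0.0759) = 0.275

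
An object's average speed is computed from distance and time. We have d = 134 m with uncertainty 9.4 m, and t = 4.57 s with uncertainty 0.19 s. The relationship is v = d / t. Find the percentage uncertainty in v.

8.15%

For a monomial v ∝ d, t^-1, fractional errors add in quadrature:
  (1·δd/d)² = (1×0.0701)² = 0.00492;  (-1·δt/t)² = (-1×0.0416)² = 0.00173
δv/v = √(0.00665) = 0.0815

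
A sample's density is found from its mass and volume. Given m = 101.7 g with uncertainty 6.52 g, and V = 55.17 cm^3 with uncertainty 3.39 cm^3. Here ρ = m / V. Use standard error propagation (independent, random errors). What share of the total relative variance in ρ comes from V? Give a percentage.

(δρ/ρ)² = (1·δm/m)² + (-1·δV/V)²
  m term: (1×0.0641)² = 0.00411
  V term: (-1×0.0614)² = 0.00378
Total = 0.00789. Share from V = 0.00378/0.00789 = 0.479.

47.9%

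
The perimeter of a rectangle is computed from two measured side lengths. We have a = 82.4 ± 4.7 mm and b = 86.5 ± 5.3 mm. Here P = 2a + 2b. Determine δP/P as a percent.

Absolute uncertainties add in quadrature for a linear combination:
  (2·δa)² = 88.4;  (2·δb)² = 112
δP = √(201) = 14.2 mm
P = 338 mm, so δP/P = 14.2/338 = 0.0419.

4.19%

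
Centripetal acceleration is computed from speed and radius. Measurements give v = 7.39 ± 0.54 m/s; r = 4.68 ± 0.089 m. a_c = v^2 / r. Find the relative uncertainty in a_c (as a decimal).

0.147

Each factor contributes (exponent × relative error)² to (δa_c/a_c)²:
  (2·δv/v)² = (2×0.0731)² = 0.0214;  (-1·δr/r)² = (-1×0.0190)² = 0.000362
δa_c/a_c = √(0.0217) = 0.147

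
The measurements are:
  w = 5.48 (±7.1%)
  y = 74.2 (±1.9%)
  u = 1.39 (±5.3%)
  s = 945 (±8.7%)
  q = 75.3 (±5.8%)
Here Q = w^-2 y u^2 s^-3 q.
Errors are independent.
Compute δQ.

Since Q is a product/quotient, work with relative uncertainties:
  (-2·δw/w)² = (-2×0.0710)² = 0.0202;  (1·δy/y)² = (1×0.0190)² = 0.000361;  (2·δu/u)² = (2×0.0530)² = 0.0112;  (-3·δs/s)² = (-3×0.0870)² = 0.0681;  (1·δq/q)² = (1×0.0580)² = 0.00336
δQ/Q = √(0.103) = 0.321
Q = 4.26e-07, so δQ = 0.321 × 4.26e-07 = 1.37e-07.

1.37e-07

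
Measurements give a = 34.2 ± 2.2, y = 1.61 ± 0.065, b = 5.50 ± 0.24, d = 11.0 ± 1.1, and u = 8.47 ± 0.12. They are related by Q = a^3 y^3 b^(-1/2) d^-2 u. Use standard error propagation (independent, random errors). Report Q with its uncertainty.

Q is a product of powers, so relative uncertainties combine in quadrature:
  (3·δa/a)² = (3×0.0643)² = 0.0372;  (3·δy/y)² = (3×0.0404)² = 0.0147;  (−½·δb/b)² = (-0.5×0.0436)² = 0.000476;  (-2·δd/d)² = (-2×0.100)² = 0.0400;  (1·δu/u)² = (1×0.0142)² = 0.000201
δQ/Q = √(0.0926) = 0.304
Q = 4980, so δQ = 0.304 × 4980 = 1520.

4980 ± 1520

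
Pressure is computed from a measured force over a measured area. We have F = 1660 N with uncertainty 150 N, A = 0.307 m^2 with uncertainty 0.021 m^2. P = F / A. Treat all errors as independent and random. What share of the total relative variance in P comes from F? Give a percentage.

(δP/P)² = (1·δF/F)² + (-1·δA/A)²
  F term: (1×0.0904)² = 0.00817
  A term: (-1×0.0684)² = 0.00468
Total = 0.0128. Share from F = 0.00817/0.0128 = 0.636.

63.6%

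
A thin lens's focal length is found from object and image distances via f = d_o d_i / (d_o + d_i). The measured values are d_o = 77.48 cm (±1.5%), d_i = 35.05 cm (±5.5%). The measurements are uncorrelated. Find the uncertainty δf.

∂f/∂d_o = (d_i/(d_o+d_i))² = 0.0970;  ∂f/∂d_i = (d_o/(d_o+d_i))² = 0.474
δf = √((∂f/∂d_o · δd_o)² + (∂f/∂d_i · δd_i)²) = √(0.0127 + 0.835) = 0.921 cm

0.921 cm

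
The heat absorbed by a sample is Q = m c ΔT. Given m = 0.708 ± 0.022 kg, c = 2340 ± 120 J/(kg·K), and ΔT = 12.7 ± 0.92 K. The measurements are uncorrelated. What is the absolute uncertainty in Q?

For a monomial Q ∝ m, c, ΔT, fractional errors add in quadrature:
  (1·δm/m)² = (1×0.0311)² = 0.000966;  (1·δc/c)² = (1×0.0513)² = 0.00263;  (1·δΔT/ΔT)² = (1×0.0724)² = 0.00525
δQ/Q = √(0.00884) = 0.0940
Q = 21000 J, so δQ = 0.0940 × 21000 = 1980 J.

1980 J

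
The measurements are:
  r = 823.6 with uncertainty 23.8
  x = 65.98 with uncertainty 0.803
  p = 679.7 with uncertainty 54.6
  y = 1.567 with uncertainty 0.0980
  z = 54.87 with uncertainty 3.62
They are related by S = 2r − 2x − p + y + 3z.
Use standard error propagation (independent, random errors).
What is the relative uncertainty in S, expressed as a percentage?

Sums and differences: (δS)² = Σ (cᵢ δxᵢ)².
  (2·δr)² = 2270;  (2·δx)² = 2.58;  (δp)² = 2980;  (δy)² = 0.00960;  (3·δz)² = 118
δS = √(5370) = 73.3
S = 1002, so δS/S = 73.3/1002 = 0.0731.

7.31%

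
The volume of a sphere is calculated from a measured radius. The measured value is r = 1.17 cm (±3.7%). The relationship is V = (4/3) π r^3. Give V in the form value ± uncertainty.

V is a product of powers, so relative uncertainties combine in quadrature:
  (3·δr/r)² = (3×0.0370)² = 0.0123
δV/V = √(0.0123) = 0.111
V = 6.71 cm^3, so δV = 0.111 × 6.71 = 0.745 cm^3.

6.71 ± 0.745 cm^3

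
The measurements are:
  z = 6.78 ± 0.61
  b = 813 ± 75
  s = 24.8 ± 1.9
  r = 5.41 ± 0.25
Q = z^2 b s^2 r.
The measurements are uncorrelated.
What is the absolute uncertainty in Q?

For a monomial Q ∝ z^2, b, s^2, r, fractional errors add in quadrature:
  (2·δz/z)² = (2×0.0900)² = 0.0324;  (1·δb/b)² = (1×0.0923)² = 0.00851;  (2·δs/s)² = (2×0.0766)² = 0.0235;  (1·δr/r)² = (1×0.0462)² = 0.00214
δQ/Q = √(0.0665) = 0.258
Q = 1.24e+08, so δQ = 0.258 × 1.24e+08 = 3.21e+07.

3.21e+07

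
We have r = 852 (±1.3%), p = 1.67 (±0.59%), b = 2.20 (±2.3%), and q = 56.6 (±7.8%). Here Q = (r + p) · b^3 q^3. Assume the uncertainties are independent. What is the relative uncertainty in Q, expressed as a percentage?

24.4%

Let u = r + p = 854. δu = √(δr² + δp²) = √(123 + 9.71e-05) = 11.1, so δu/u = 0.0130.
Q is then a monomial in u, b, q:
δQ/Q = √((δu/u)² + (3·δb/b)² + (3·δq/q)²) = √(0.000168 + 0.00476 + 0.0548) = 0.244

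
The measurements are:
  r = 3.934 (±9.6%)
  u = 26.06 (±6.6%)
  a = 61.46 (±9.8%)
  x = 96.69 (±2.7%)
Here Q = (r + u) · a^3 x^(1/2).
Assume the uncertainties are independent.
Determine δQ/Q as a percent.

Let w = r + u = 29.99. δw = √(δr² + δu²) = √(0.143 + 2.96) = 1.76, so δw/w = 0.0587.
Q is then a monomial in w, a, x:
δQ/Q = √((δw/w)² + (3·δa/a)² + (½·δx/x)²) = √(0.00345 + 0.0864 + 0.000182) = 0.300

30.0%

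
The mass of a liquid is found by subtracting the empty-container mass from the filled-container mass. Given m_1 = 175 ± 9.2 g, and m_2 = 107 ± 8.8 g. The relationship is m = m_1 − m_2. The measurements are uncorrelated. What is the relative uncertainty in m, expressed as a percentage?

m is a linear combination, so absolute uncertainties add in quadrature:
  (δm_1)² = 84.6;  (δm_2)² = 77.4
δm = √(162) = 12.7 g
m = 68.0 g, so δm/m = 12.7/68.0 = 0.187.

18.7%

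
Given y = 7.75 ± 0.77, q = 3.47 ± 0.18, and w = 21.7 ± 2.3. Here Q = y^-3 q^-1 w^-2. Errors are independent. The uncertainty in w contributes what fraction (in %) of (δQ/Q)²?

32.9%

(δQ/Q)² = (-3·δy/y)² + (-1·δq/q)² + (-2·δw/w)²
  y term: (-3×0.0994)² = 0.0888
  q term: (-1×0.0519)² = 0.00269
  w term: (-2×0.106)² = 0.0449
Total = 0.136. Share from w = 0.0449/0.136 = 0.329.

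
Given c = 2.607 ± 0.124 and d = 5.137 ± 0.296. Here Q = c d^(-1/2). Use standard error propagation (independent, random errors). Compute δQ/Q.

0.0556

Products/powers → add relative errors in quadrature, weighted by exponent:
  (1·δc/c)² = (1×0.0476)² = 0.00226;  (−½·δd/d)² = (-0.5×0.0576)² = 0.000830
δQ/Q = √(0.00309) = 0.0556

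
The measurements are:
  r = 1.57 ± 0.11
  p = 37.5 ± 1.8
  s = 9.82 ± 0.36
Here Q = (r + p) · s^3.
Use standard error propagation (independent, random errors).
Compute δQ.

Let u = r + p = 39.1. δu = √(δr² + δp²) = √(0.0121 + 3.24) = 1.80, so δu/u = 0.0462.
Q is then a monomial in u, s:
δQ/Q = √((δu/u)² + (3·δs/s)²) = √(0.00213 + 0.0121) = 0.119
Q = 37000, so δQ = 0.119 × 37000 = 4410.

4410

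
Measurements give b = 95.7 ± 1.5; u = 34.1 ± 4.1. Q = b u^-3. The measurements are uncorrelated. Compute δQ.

0.000871

Q is a product of powers, so relative uncertainties combine in quadrature:
  (1·δb/b)² = (1×0.0157)² = 0.000246;  (-3·δu/u)² = (-3×0.120)² = 0.130
δQ/Q = √(0.130) = 0.361
Q = 0.00241, so δQ = 0.361 × 0.00241 = 0.000871.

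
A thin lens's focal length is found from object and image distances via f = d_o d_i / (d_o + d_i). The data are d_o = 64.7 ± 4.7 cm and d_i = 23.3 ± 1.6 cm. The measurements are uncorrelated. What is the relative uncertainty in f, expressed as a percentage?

∂f/∂d_o = (d_i/(d_o+d_i))² = 0.0701;  ∂f/∂d_i = (d_o/(d_o+d_i))² = 0.541
δf = √((∂f/∂d_o · δd_o)² + (∂f/∂d_i · δd_i)²) = √(0.109 + 0.748) = 0.926 cm
f = 17.1 cm, so δf/f = 0.926/17.1 = 0.0540.

5.40%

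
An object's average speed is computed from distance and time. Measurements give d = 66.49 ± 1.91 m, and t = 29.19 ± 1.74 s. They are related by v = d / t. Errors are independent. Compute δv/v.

0.0662

Each factor contributes (exponent × relative error)² to (δv/v)²:
  (1·δd/d)² = (1×0.0287)² = 0.000825;  (-1·δt/t)² = (-1×0.0596)² = 0.00355
δv/v = √(0.00438) = 0.0662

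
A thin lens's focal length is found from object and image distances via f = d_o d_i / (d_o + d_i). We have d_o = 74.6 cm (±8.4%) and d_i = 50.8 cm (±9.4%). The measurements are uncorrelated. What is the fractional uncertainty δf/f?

∂f/∂d_o = (d_i/(d_o+d_i))² = 0.164;  ∂f/∂d_i = (d_o/(d_o+d_i))² = 0.354
δf = √((∂f/∂d_o · δd_o)² + (∂f/∂d_i · δd_i)²) = √(1.06 + 2.86) = 1.98 cm
f = 30.2 cm, so δf/f = 1.98/30.2 = 0.0655.

0.0655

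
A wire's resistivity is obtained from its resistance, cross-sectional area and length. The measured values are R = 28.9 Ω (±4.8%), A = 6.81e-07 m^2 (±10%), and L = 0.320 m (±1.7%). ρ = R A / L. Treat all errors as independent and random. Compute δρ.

6.9e-06 Ω·m

ρ is a product of powers, so relative uncertainties combine in quadrature:
  (1·δR/R)² = (1×0.0480)² = 0.00230;  (1·δA/A)² = (1×0.100)² = 0.0100;  (-1·δL/L)² = (-1×0.0170)² = 0.000289
δρ/ρ = √(0.0126) = 0.112
ρ = 6.15e-05 Ω·m, so δρ = 0.112 × 6.15e-05 = 6.9e-06 Ω·m.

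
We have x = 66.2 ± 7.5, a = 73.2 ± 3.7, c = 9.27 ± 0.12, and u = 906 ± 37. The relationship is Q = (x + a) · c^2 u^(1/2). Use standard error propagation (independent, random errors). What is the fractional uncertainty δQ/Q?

0.0685

Let w = x + a = 139. δw = √(δx² + δa²) = √(56.2 + 13.7) = 8.36, so δw/w = 0.0600.
Q is then a monomial in w, c, u:
δQ/Q = √((δw/w)² + (2·δc/c)² + (½·δu/u)²) = √(0.00360 + 0.000670 + 0.000417) = 0.0685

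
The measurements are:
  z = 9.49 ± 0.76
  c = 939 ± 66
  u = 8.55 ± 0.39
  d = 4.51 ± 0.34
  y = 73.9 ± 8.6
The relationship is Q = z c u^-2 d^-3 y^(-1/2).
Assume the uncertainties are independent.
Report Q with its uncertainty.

0.155 ± 0.0421

Since Q is a product/quotient, work with relative uncertainties:
  (1·δz/z)² = (1×0.0801)² = 0.00641;  (1·δc/c)² = (1×0.0703)² = 0.00494;  (-2·δu/u)² = (-2×0.0456)² = 0.00832;  (-3·δd/d)² = (-3×0.0754)² = 0.0512;  (−½·δy/y)² = (-0.5×0.116)² = 0.00339
δQ/Q = √(0.0742) = 0.272
Q = 0.155, so δQ = 0.272 × 0.155 = 0.0421.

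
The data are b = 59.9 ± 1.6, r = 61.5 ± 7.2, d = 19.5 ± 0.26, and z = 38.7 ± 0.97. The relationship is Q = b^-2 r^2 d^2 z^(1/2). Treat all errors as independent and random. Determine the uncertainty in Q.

603

Each factor contributes (exponent × relative error)² to (δQ/Q)²:
  (-2·δb/b)² = (-2×0.0267)² = 0.00285;  (2·δr/r)² = (2×0.117)² = 0.0548;  (2·δd/d)² = (2×0.0133)² = 0.000711;  (½·δz/z)² = (0.5×0.0251)² = 0.000157
δQ/Q = √(0.0585) = 0.242
Q = 2490, so δQ = 0.242 × 2490 = 603.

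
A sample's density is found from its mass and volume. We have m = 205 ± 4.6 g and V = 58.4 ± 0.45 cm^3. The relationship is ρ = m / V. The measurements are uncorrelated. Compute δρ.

For a monomial ρ ∝ m, V^-1, fractional errors add in quadrature:
  (1·δm/m)² = (1×0.0224)² = 0.000504;  (-1·δV/V)² = (-1×0.00771)² = 5.94e-05
δρ/ρ = √(0.000563) = 0.0237
ρ = 3.51 g/cm^3, so δρ = 0.0237 × 3.51 = 0.0833 g/cm^3.

0.0833 g/cm^3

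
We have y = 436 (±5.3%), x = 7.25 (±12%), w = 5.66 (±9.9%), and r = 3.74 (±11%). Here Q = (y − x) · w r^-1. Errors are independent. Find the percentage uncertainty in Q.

Let u = y − x = 429. δu = √(δy² + δx²) = √(534 + 0.757) = 23.1, so δu/u = 0.0539.
Q is then a monomial in u, w, r:
δQ/Q = √((δu/u)² + (1·δw/w)² + (-1·δr/r)²) = √(0.00291 + 0.00980 + 0.0121) = 0.158

15.8%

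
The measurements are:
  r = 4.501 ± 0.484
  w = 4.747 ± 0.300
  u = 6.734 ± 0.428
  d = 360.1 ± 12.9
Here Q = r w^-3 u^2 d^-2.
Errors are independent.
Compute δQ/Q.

Since Q is a product/quotient, work with relative uncertainties:
  (1·δr/r)² = (1×0.108)² = 0.0116;  (-3·δw/w)² = (-3×0.0632)² = 0.0359;  (2·δu/u)² = (2×0.0636)² = 0.0162;  (-2·δd/d)² = (-2×0.0358)² = 0.00513
δQ/Q = √(0.0688) = 0.262

0.262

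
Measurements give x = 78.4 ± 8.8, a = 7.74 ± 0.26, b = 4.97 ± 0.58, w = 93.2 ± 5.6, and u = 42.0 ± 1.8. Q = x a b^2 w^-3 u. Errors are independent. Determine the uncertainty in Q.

0.249

For a monomial Q ∝ x, a, b^2, w^-3, u, fractional errors add in quadrature:
  (1·δx/x)² = (1×0.112)² = 0.0126;  (1·δa/a)² = (1×0.0336)² = 0.00113;  (2·δb/b)² = (2×0.117)² = 0.0545;  (-3·δw/w)² = (-3×0.0601)² = 0.0325;  (1·δu/u)² = (1×0.0429)² = 0.00184
δQ/Q = √(0.103) = 0.320
Q = 0.778, so δQ = 0.320 × 0.778 = 0.249.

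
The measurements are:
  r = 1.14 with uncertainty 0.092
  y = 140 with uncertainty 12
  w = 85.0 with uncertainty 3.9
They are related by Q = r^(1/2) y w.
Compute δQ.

Since Q is a product/quotient, work with relative uncertainties:
  (½·δr/r)² = (0.5×0.0807)² = 0.00163;  (1·δy/y)² = (1×0.0857)² = 0.00735;  (1·δw/w)² = (1×0.0459)² = 0.00211
δQ/Q = √(0.0111) = 0.105
Q = 12700, so δQ = 0.105 × 12700 = 1340.

1340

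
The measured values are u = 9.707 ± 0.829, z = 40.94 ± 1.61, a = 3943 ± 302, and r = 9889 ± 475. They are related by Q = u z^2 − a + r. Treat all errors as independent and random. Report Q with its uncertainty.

Let p = u·z^2 = 16270. δp/p = √((1·δu/u)² + (2·δz/z)²) = √(0.00729 + 0.00619) = 0.116, so δp = 1890.
Q = p − a + r: δQ = √(δp² + δa² + δr²) = √(3.57e+06 + 91200 + 2.26e+05) = 1970
Q = 22220.

22220 ± 1970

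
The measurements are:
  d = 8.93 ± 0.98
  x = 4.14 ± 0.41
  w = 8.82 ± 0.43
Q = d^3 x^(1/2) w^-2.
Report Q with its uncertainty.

Since Q is a product/quotient, work with relative uncertainties:
  (3·δd/d)² = (3×0.110)² = 0.108;  (½·δx/x)² = (0.5×0.0990)² = 0.00245;  (-2·δw/w)² = (-2×0.0488)² = 0.00951
δQ/Q = √(0.120) = 0.347
Q = 18.6, so δQ = 0.347 × 18.6 = 6.46.

18.6 ± 6.46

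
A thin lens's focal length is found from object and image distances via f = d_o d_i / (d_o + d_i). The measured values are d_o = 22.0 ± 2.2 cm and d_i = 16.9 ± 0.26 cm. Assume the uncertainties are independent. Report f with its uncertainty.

∂f/∂d_o = (d_i/(d_o+d_i))² = 0.189;  ∂f/∂d_i = (d_o/(d_o+d_i))² = 0.320
δf = √((∂f/∂d_o · δd_o)² + (∂f/∂d_i · δd_i)²) = √(0.172 + 0.00692) = 0.423 cm
f = 9.56 cm.

9.56 ± 0.423 cm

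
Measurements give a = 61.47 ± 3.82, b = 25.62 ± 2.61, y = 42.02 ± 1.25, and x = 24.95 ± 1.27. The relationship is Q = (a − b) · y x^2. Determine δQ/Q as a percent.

16.7%

Let u = a − b = 35.85. δu = √(δa² + δb²) = √(14.6 + 6.81) = 4.63, so δu/u = 0.129.
Q is then a monomial in u, y, x:
δQ/Q = √((δu/u)² + (1·δy/y)² + (2·δx/x)²) = √(0.0167 + 0.000885 + 0.0104) = 0.167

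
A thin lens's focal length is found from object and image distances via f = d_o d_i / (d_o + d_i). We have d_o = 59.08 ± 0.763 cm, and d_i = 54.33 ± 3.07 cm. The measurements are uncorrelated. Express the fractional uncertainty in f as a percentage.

∂f/∂d_o = (d_i/(d_o+d_i))² = 0.229;  ∂f/∂d_i = (d_o/(d_o+d_i))² = 0.271
δf = √((∂f/∂d_o · δd_o)² + (∂f/∂d_i · δd_i)²) = √(0.0307 + 0.694) = 0.851 cm
f = 28.30 cm, so δf/f = 0.851/28.30 = 0.0301.

3.01%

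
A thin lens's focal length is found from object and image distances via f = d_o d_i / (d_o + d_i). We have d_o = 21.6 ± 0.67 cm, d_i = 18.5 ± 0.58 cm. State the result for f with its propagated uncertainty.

9.97 ± 0.221 cm

∂f/∂d_o = (d_i/(d_o+d_i))² = 0.213;  ∂f/∂d_i = (d_o/(d_o+d_i))² = 0.290
δf = √((∂f/∂d_o · δd_o)² + (∂f/∂d_i · δd_i)²) = √(0.0203 + 0.0283) = 0.221 cm
f = 9.97 cm.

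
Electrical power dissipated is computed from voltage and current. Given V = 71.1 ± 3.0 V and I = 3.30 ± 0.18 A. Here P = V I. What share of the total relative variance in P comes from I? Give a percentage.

62.6%

(δP/P)² = (1·δV/V)² + (1·δI/I)²
  V term: (1×0.0422)² = 0.00178
  I term: (1×0.0545)² = 0.00298
Total = 0.00476. Share from I = 0.00298/0.00476 = 0.626.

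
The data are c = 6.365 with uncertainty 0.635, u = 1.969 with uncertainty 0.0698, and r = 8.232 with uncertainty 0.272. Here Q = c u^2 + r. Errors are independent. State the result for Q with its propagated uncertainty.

32.91 ± 3.03

Let p = c·u^2 = 24.68. δp/p = √((1·δc/c)² + (2·δu/u)²) = √(0.00995 + 0.00503) = 0.122, so δp = 3.02.
Q = p + r: δQ = √(δp² + δr²) = √(9.12 + 0.0740) = 3.03
Q = 32.91.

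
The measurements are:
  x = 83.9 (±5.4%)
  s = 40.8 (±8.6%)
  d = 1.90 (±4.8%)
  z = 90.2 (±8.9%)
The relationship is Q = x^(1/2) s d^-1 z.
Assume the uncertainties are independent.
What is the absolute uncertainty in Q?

Relative error in a monomial: (δQ/Q)² = Σ (nᵢ · δxᵢ/xᵢ)².
  (½·δx/x)² = (0.5×0.0540)² = 0.000729;  (1·δs/s)² = (1×0.0860)² = 0.00740;  (-1·δd/d)² = (-1×0.0480)² = 0.00230;  (1·δz/z)² = (1×0.0890)² = 0.00792
δQ/Q = √(0.0184) = 0.135
Q = 17700, so δQ = 0.135 × 17700 = 2400.

2400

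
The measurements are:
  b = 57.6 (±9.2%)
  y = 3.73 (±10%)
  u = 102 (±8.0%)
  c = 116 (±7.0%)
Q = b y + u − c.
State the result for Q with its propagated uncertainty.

201 ± 31.4

Let p = b·y = 215. δp/p = √((1·δb/b)² + (1·δy/y)²) = √(0.00846 + 0.0100) = 0.136, so δp = 29.2.
Q = p + u − c: δQ = √(δp² + δu² + δc²) = √(852 + 66.6 + 65.9) = 31.4
Q = 201.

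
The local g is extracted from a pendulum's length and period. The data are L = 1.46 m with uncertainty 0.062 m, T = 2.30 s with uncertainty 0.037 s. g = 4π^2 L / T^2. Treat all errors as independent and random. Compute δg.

0.580 m/s^2

g is a product of powers, so relative uncertainties combine in quadrature:
  (1·δL/L)² = (1×0.0425)² = 0.00180;  (-2·δT/T)² = (-2×0.0161)² = 0.00104
δg/g = √(0.00284) = 0.0533
g = 10.9 m/s^2, so δg = 0.0533 × 10.9 = 0.580 m/s^2.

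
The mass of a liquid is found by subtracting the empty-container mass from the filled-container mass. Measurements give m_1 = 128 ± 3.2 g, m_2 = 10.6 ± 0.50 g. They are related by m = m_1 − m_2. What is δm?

Each term contributes (cᵢ δxᵢ)² to (δm)²:
  (δm_1)² = 10.2;  (δm_2)² = 0.250
δm = √(10.5) = 3.24 g

3.24 g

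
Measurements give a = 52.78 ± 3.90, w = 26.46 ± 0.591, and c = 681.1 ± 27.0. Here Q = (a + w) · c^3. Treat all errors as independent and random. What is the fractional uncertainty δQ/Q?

Let u = a + w = 79.24. δu = √(δa² + δw²) = √(15.2 + 0.349) = 3.94, so δu/u = 0.0498.
Q is then a monomial in u, c:
δQ/Q = √((δu/u)² + (3·δc/c)²) = √(0.00248 + 0.0141) = 0.129

0.129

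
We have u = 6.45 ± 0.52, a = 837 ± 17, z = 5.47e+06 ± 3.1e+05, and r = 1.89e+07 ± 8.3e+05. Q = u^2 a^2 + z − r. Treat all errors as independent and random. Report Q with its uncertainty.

(1.57 ± 0.493) × 10^7

Let p = u^2·a^2 = 2.91e+07. δp/p = √((2·δu/u)² + (2·δa/a)²) = √(0.0260 + 0.00165) = 0.166, so δp = 4.85e+06.
Q = p + z − r: δQ = √(δp² + δz² + δr²) = √(2.35e+13 + 9.61e+10 + 6.89e+11) = 4.93e+06
Q = 1.57e+07.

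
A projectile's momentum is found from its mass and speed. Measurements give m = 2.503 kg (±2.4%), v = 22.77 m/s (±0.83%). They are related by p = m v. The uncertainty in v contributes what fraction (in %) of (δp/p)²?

10.7%

(δp/p)² = (1·δm/m)² + (1·δv/v)²
  m term: (1×0.0240)² = 0.000576
  v term: (1×0.00830)² = 6.89e-05
Total = 0.000645. Share from v = 6.89e-05/0.000645 = 0.107.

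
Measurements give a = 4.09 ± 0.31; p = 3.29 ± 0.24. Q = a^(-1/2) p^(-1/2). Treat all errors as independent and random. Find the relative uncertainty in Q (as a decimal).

0.0526

Each factor contributes (exponent × relative error)² to (δQ/Q)²:
  (−½·δa/a)² = (-0.5×0.0758)² = 0.00144;  (−½·δp/p)² = (-0.5×0.0729)² = 0.00133
δQ/Q = √(0.00277) = 0.0526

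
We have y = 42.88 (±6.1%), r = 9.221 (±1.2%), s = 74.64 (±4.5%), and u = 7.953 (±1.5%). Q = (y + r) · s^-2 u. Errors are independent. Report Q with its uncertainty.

0.07438 ± 0.00775

Let w = y + r = 52.10. δw = √(δy² + δr²) = √(6.84 + 0.0122) = 2.62, so δw/w = 0.0502.
Q is then a monomial in w, s, u:
δQ/Q = √((δw/w)² + (-2·δs/s)² + (1·δu/u)²) = √(0.00252 + 0.00810 + 0.000225) = 0.104
Q = 0.07438, so δQ = 0.104 × 0.07438 = 0.00775.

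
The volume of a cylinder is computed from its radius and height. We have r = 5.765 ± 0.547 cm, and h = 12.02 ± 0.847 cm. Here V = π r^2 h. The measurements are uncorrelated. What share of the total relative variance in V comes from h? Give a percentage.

(δV/V)² = (2·δr/r)² + (1·δh/h)²
  r term: (2×0.0949)² = 0.0360
  h term: (1×0.0705)² = 0.00497
Total = 0.0410. Share from h = 0.00497/0.0410 = 0.121.

12.1%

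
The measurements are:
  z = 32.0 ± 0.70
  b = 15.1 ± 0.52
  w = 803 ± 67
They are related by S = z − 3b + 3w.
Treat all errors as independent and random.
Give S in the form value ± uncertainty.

For a sum/difference, combine absolute errors in quadrature:
  (δz)² = 0.490;  (3·δb)² = 2.43;  (3·δw)² = 40400
δS = √(40400) = 201
S = 2400.

2400 ± 201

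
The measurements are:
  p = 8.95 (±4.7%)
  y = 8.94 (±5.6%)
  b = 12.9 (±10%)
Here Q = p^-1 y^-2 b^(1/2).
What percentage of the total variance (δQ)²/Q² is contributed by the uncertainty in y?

(δQ/Q)² = (-1·δp/p)² + (-2·δy/y)² + (½·δb/b)²
  p term: (-1×0.0470)² = 0.00221
  y term: (-2×0.0560)² = 0.0125
  b term: (0.5×0.100)² = 0.00250
Total = 0.0173. Share from y = 0.0125/0.0173 = 0.727.

72.7%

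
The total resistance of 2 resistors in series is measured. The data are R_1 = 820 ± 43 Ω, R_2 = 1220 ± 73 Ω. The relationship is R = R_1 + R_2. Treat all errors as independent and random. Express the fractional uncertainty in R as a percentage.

Each term contributes (cᵢ δxᵢ)² to (δR)²:
  (δR_1)² = 1850;  (δR_2)² = 5330
δR = √(7180) = 84.7 Ω
R = 2040 Ω, so δR/R = 84.7/2040 = 0.0415.

4.15%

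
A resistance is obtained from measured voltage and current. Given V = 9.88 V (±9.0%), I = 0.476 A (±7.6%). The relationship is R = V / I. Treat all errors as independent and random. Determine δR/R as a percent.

11.8%

R is a product of powers, so relative uncertainties combine in quadrature:
  (1·δV/V)² = (1×0.0900)² = 0.00810;  (-1·δI/I)² = (-1×0.0760)² = 0.00578
δR/R = √(0.0139) = 0.118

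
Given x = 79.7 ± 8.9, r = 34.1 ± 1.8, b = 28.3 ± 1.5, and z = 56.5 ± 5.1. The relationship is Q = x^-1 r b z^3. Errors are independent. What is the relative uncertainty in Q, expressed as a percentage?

Since Q is a product/quotient, work with relative uncertainties:
  (-1·δx/x)² = (-1×0.112)² = 0.0125;  (1·δr/r)² = (1×0.0528)² = 0.00279;  (1·δb/b)² = (1×0.0530)² = 0.00281;  (3·δz/z)² = (3×0.0903)² = 0.0733
δQ/Q = √(0.0914) = 0.302

30.2%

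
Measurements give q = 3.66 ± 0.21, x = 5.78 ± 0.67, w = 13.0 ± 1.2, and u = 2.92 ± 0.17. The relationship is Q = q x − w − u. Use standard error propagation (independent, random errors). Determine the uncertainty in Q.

2.99

Let p = q·x = 21.2. δp/p = √((1·δq/q)² + (1·δx/x)²) = √(0.00329 + 0.0134) = 0.129, so δp = 2.74.
Q = p − w − u: δQ = √(δp² + δw² + δu²) = √(7.49 + 1.44 + 0.0289) = 2.99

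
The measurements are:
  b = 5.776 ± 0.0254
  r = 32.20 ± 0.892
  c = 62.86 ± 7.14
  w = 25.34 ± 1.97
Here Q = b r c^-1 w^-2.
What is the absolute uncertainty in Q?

0.000897

Since Q is a product/quotient, work with relative uncertainties:
  (1·δb/b)² = (1×0.00440)² = 1.93e-05;  (1·δr/r)² = (1×0.0277)² = 0.000767;  (-1·δc/c)² = (-1×0.114)² = 0.0129;  (-2·δw/w)² = (-2×0.0777)² = 0.0242
δQ/Q = √(0.0379) = 0.195
Q = 0.004608, so δQ = 0.195 × 0.004608 = 0.000897.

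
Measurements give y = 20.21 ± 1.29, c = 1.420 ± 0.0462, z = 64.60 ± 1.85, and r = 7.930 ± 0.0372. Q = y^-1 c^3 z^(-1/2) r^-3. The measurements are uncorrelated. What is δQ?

4.18e-06

Since Q is a product/quotient, work with relative uncertainties:
  (-1·δy/y)² = (-1×0.0638)² = 0.00407;  (3·δc/c)² = (3×0.0325)² = 0.00953;  (−½·δz/z)² = (-0.5×0.0286)² = 0.000205;  (-3·δr/r)² = (-3×0.00469)² = 0.000198
δQ/Q = √(0.0140) = 0.118
Q = 3.535e-05, so δQ = 0.118 × 3.535e-05 = 4.18e-06.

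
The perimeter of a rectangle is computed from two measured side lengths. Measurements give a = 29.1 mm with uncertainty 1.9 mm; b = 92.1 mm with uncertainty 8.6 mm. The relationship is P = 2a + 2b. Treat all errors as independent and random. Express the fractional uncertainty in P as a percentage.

7.27%

Absolute uncertainties add in quadrature for a linear combination:
  (2·δa)² = 14.4;  (2·δb)² = 296
δP = √(310) = 17.6 mm
P = 242 mm, so δP/P = 17.6/242 = 0.0727.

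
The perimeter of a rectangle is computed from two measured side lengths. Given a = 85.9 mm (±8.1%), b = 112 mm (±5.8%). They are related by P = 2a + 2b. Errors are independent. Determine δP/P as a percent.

P is a linear combination, so absolute uncertainties add in quadrature:
  (2·δa)² = 194;  (2·δb)² = 169
δP = √(362) = 19.0 mm
P = 396 mm, so δP/P = 19.0/396 = 0.0481.

4.81%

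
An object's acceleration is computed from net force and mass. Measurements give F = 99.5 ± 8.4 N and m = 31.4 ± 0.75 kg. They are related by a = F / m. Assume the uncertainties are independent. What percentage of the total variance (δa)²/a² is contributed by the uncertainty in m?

(δa/a)² = (1·δF/F)² + (-1·δm/m)²
  F term: (1×0.0844)² = 0.00713
  m term: (-1×0.0239)² = 0.000571
Total = 0.00770. Share from m = 0.000571/0.00770 = 0.0741.

7.41%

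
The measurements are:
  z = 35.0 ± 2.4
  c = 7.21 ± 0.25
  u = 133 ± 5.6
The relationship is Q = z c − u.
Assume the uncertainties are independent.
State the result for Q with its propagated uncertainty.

119 ± 20.2

Let p = z·c = 252. δp/p = √((1·δz/z)² + (1·δc/c)²) = √(0.00470 + 0.00120) = 0.0768, so δp = 19.4.
Q = p − u: δQ = √(δp² + δu²) = √(376 + 31.4) = 20.2
Q = 119.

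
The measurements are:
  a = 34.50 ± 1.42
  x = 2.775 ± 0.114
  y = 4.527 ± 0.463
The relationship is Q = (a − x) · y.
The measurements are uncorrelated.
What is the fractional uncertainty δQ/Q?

0.112

Let u = a − x = 31.73. δu = √(δa² + δx²) = √(2.02 + 0.0130) = 1.42, so δu/u = 0.0449.
Q is then a monomial in u, y:
δQ/Q = √((δu/u)² + (1·δy/y)²) = √(0.00202 + 0.0105) = 0.112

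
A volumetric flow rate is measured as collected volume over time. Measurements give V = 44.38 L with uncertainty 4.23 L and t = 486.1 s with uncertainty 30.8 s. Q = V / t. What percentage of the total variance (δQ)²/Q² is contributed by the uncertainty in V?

69.4%

(δQ/Q)² = (1·δV/V)² + (-1·δt/t)²
  V term: (1×0.0953)² = 0.00908
  t term: (-1×0.0634)² = 0.00401
Total = 0.0131. Share from V = 0.00908/0.0131 = 0.694.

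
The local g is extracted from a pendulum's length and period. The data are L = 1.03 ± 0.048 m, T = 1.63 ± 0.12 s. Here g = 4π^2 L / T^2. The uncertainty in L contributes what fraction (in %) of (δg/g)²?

9.11%

(δg/g)² = (1·δL/L)² + (-2·δT/T)²
  L term: (1×0.0466)² = 0.00217
  T term: (-2×0.0736)² = 0.0217
Total = 0.0239. Share from L = 0.00217/0.0239 = 0.0911.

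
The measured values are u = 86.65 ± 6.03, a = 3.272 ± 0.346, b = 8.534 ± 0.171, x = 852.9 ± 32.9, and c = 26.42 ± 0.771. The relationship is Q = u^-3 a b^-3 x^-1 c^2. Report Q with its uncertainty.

Relative error in a monomial: (δQ/Q)² = Σ (nᵢ · δxᵢ/xᵢ)².
  (-3·δu/u)² = (-3×0.0696)² = 0.0436;  (1·δa/a)² = (1×0.106)² = 0.0112;  (-3·δb/b)² = (-3×0.0200)² = 0.00361;  (-1·δx/x)² = (-1×0.0386)² = 0.00149;  (2·δc/c)² = (2×0.0292)² = 0.00341
δQ/Q = √(0.0633) = 0.252
Q = 6.622e-09, so δQ = 0.252 × 6.622e-09 = 1.67e-09.

(6.622 ± 1.67) × 10^-9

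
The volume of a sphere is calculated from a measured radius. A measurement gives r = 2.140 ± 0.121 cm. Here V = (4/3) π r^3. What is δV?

6.96 cm^3

Since V is a product/quotient, work with relative uncertainties:
  (3·δr/r)² = (3×0.0565)² = 0.0288
δV/V = √(0.0288) = 0.170
V = 41.05 cm^3, so δV = 0.170 × 41.05 = 6.96 cm^3.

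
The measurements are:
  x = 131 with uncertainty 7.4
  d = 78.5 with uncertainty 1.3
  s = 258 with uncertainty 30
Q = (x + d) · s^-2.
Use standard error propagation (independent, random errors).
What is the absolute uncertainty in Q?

0.000741

Let u = x + d = 210. δu = √(δx² + δd²) = √(54.8 + 1.69) = 7.51, so δu/u = 0.0359.
Q is then a monomial in u, s:
δQ/Q = √((δu/u)² + (-2·δs/s)²) = √(0.00129 + 0.0541) = 0.235
Q = 0.00315, so δQ = 0.235 × 0.00315 = 0.000741.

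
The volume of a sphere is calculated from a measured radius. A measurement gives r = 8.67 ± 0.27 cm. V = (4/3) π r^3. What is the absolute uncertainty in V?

Products/powers → add relative errors in quadrature, weighted by exponent:
  (3·δr/r)² = (3×0.0311)² = 0.00873
δV/V = √(0.00873) = 0.0934
V = 2730 cm^3, so δV = 0.0934 × 2730 = 255 cm^3.

255 cm^3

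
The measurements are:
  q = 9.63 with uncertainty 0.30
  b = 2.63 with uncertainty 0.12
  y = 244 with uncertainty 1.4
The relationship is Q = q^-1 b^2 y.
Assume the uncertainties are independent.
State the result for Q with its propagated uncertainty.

For a monomial Q ∝ q^-1, b^2, y, fractional errors add in quadrature:
  (-1·δq/q)² = (-1×0.0312)² = 0.000970;  (2·δb/b)² = (2×0.0456)² = 0.00833;  (1·δy/y)² = (1×0.00574)² = 3.29e-05
δQ/Q = √(0.00933) = 0.0966
Q = 175, so δQ = 0.0966 × 175 = 16.9.

175 ± 16.9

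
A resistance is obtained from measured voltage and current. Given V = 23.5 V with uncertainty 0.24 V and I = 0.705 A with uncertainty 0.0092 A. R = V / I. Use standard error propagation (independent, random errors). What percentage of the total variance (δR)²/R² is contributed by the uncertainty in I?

62.0%

(δR/R)² = (1·δV/V)² + (-1·δI/I)²
  V term: (1×0.0102)² = 0.000104
  I term: (-1×0.0130)² = 0.000170
Total = 0.000275. Share from I = 0.000170/0.000275 = 0.620.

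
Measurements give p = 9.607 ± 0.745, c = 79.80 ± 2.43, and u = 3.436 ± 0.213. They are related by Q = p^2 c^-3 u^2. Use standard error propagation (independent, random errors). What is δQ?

Each factor contributes (exponent × relative error)² to (δQ/Q)²:
  (2·δp/p)² = (2×0.0775)² = 0.0241;  (-3·δc/c)² = (-3×0.0305)² = 0.00835;  (2·δu/u)² = (2×0.0620)² = 0.0154
δQ/Q = √(0.0478) = 0.219
Q = 0.002144, so δQ = 0.219 × 0.002144 = 0.000469.

0.000469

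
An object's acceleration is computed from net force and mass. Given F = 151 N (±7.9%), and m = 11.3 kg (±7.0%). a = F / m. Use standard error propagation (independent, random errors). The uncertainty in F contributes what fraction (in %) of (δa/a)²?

(δa/a)² = (1·δF/F)² + (-1·δm/m)²
  F term: (1×0.0790)² = 0.00624
  m term: (-1×0.0700)² = 0.00490
Total = 0.0111. Share from F = 0.00624/0.0111 = 0.560.

56.0%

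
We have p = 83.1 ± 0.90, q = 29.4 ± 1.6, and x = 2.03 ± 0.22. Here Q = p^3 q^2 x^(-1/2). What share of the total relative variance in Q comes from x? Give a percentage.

18.5%

(δQ/Q)² = (3·δp/p)² + (2·δq/q)² + (−½·δx/x)²
  p term: (3×0.0108)² = 0.00106
  q term: (2×0.0544)² = 0.0118
  x term: (-0.5×0.108)² = 0.00294
Total = 0.0158. Share from x = 0.00294/0.0158 = 0.185.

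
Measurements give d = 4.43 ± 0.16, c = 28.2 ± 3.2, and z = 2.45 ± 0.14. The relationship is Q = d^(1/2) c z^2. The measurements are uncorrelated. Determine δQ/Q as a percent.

Relative error in a monomial: (δQ/Q)² = Σ (nᵢ · δxᵢ/xᵢ)².
  (½·δd/d)² = (0.5×0.0361)² = 0.000326;  (1·δc/c)² = (1×0.113)² = 0.0129;  (2·δz/z)² = (2×0.0571)² = 0.0131
δQ/Q = √(0.0263) = 0.162

16.2%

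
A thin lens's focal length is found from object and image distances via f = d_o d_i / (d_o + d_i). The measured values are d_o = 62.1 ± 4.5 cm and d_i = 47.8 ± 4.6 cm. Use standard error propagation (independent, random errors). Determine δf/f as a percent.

∂f/∂d_o = (d_i/(d_o+d_i))² = 0.189;  ∂f/∂d_i = (d_o/(d_o+d_i))² = 0.319
δf = √((∂f/∂d_o · δd_o)² + (∂f/∂d_i · δd_i)²) = √(0.725 + 2.16) = 1.70 cm
f = 27.0 cm, so δf/f = 1.70/27.0 = 0.0629.

6.29%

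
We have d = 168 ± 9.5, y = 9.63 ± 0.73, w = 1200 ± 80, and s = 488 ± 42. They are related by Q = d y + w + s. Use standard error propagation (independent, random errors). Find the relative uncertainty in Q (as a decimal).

0.0538

Let p = d·y = 1620. δp/p = √((1·δd/d)² + (1·δy/y)²) = √(0.00320 + 0.00575) = 0.0946, so δp = 153.
Q = p + w + s: δQ = √(δp² + δw² + δs²) = √(23400 + 6400 + 1760) = 178
Q = 3310, so δQ/Q = 178/3310 = 0.0538.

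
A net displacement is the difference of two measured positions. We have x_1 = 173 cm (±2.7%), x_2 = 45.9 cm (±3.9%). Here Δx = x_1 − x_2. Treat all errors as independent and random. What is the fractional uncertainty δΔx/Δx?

0.0394

For a sum/difference, combine absolute errors in quadrature:
  (δx_1)² = 21.8;  (δx_2)² = 3.20
δΔx = √(25.0) = 5.00 cm
Δx = 127 cm, so δΔx/Δx = 5.00/127 = 0.0394.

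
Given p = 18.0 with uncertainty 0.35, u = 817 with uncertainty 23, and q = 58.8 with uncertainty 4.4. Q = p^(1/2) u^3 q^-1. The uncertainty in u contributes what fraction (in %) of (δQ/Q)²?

(δQ/Q)² = (½·δp/p)² + (3·δu/u)² + (-1·δq/q)²
  p term: (0.5×0.0194)² = 9.45e-05
  u term: (3×0.0282)² = 0.00713
  q term: (-1×0.0748)² = 0.00560
Total = 0.0128. Share from u = 0.00713/0.0128 = 0.556.

55.6%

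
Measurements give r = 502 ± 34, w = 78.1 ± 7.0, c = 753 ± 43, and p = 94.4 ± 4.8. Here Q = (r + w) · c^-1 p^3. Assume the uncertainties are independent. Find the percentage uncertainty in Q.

Let u = r + w = 580. δu = √(δr² + δw²) = √(1160 + 49.0) = 34.7, so δu/u = 0.0598.
Q is then a monomial in u, c, p:
δQ/Q = √((δu/u)² + (-1·δc/c)² + (3·δp/p)²) = √(0.00358 + 0.00326 + 0.0233) = 0.174

17.4%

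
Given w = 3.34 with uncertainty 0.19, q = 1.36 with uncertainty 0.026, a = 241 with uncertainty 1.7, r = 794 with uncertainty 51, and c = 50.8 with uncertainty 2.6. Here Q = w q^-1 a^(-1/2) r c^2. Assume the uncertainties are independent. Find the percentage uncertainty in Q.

Q is a product of powers, so relative uncertainties combine in quadrature:
  (1·δw/w)² = (1×0.0569)² = 0.00324;  (-1·δq/q)² = (-1×0.0191)² = 0.000365;  (−½·δa/a)² = (-0.5×0.00705)² = 1.24e-05;  (1·δr/r)² = (1×0.0642)² = 0.00413;  (2·δc/c)² = (2×0.0512)² = 0.0105
δQ/Q = √(0.0182) = 0.135

13.5%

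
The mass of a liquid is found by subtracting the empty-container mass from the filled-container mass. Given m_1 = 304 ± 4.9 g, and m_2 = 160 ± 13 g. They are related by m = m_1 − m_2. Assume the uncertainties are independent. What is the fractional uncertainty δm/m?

Absolute uncertainties add in quadrature for a linear combination:
  (δm_1)² = 24.0;  (δm_2)² = 169
δm = √(193) = 13.9 g
m = 144 g, so δm/m = 13.9/144 = 0.0965.

0.0965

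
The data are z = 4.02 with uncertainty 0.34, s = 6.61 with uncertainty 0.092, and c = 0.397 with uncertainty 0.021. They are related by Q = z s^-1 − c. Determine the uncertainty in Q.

Let p = z·s^-1 = 0.608. δp/p = √((1·δz/z)² + (-1·δs/s)²) = √(0.00715 + 0.000194) = 0.0857, so δp = 0.0521.
Q = p − c: δQ = √(δp² + δc²) = √(0.00272 + 0.000441) = 0.0562

0.0562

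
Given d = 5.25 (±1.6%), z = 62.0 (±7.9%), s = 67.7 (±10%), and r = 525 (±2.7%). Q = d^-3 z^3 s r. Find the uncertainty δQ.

Each factor contributes (exponent × relative error)² to (δQ/Q)²:
  (-3·δd/d)² = (-3×0.0160)² = 0.00230;  (3·δz/z)² = (3×0.0790)² = 0.0562;  (1·δs/s)² = (1×0.100)² = 0.0100;  (1·δr/r)² = (1×0.0270)² = 0.000729
δQ/Q = √(0.0692) = 0.263
Q = 5.85e+07, so δQ = 0.263 × 5.85e+07 = 1.54e+07.

1.54e+07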